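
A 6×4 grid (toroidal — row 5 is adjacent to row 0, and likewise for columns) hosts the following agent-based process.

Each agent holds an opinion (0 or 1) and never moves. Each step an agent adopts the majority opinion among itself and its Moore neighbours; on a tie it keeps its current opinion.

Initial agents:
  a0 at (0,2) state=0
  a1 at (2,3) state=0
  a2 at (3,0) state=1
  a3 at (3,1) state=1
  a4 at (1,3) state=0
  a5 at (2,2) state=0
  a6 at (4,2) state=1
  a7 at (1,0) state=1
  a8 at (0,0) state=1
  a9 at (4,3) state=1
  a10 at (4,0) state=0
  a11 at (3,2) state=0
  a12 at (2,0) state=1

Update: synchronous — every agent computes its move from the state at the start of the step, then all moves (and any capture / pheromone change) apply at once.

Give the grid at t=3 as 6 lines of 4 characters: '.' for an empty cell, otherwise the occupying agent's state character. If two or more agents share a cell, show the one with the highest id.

1.0.
1..0
1.00
110.
1.11
....

t=1: a0@(0,2):0 a1@(2,3):0 a2@(3,0):1 a3@(3,1):1 a4@(1,3):0 a5@(2,2):0 a6@(4,2):1 a7@(1,0):1 a8@(0,0):1 a9@(4,3):1 a10@(4,0):1 a11@(3,2):0 a12@(2,0):1
t=2: (unchanged — steady state)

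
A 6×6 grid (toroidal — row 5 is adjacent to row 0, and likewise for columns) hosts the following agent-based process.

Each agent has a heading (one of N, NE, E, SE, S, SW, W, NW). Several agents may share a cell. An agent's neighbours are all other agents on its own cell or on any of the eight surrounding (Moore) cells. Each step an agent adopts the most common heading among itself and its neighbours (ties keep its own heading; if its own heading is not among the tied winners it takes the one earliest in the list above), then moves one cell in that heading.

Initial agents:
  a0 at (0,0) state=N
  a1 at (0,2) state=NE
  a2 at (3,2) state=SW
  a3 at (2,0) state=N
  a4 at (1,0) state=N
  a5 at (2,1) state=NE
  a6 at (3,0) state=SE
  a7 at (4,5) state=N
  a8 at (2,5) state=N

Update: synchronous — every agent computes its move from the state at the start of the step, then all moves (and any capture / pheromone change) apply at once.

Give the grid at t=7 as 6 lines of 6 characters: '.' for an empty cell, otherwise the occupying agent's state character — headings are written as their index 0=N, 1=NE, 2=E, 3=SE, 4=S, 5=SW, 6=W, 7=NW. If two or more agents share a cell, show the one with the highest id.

t=1: a0@(5,0):N a1@(5,3):NE a2@(4,1):SW a3@(1,0):N a4@(0,0):N a5@(1,1):N a6@(2,0):N a7@(3,5):N a8@(1,5):N
t=2: a0@(4,0):N a1@(4,4):NE a2@(5,0):SW a3@(0,0):N a4@(5,0):N a5@(0,1):N a6@(1,0):N a7@(2,5):N a8@(0,5):N
t=3: a0@(3,0):N a1@(3,5):NE a2@(4,0):N a3@(5,0):N a4@(4,0):N a5@(5,1):N a6@(0,0):N a7@(1,5):N a8@(5,5):N
t=4: a0@(2,0):N a1@(2,5):N a2@(3,0):N a3@(4,0):N a4@(3,0):N a5@(4,1):N a6@(5,0):N a7@(0,5):N a8@(4,5):N
t=5: a0@(1,0):N a1@(1,5):N a2@(2,0):N a3@(3,0):N a4@(2,0):N a5@(3,1):N a6@(4,0):N a7@(5,5):N a8@(3,5):N
t=6: a0@(0,0):N a1@(0,5):N a2@(1,0):N a3@(2,0):N a4@(1,0):N a5@(2,1):N a6@(3,0):N a7@(4,5):N a8@(2,5):N
t=7: a0@(5,0):N a1@(5,5):N a2@(0,0):N a3@(1,0):N a4@(0,0):N a5@(1,1):N a6@(2,0):N a7@(3,5):N a8@(1,5):N

0.....
00...0
0.....
.....0
......
0....0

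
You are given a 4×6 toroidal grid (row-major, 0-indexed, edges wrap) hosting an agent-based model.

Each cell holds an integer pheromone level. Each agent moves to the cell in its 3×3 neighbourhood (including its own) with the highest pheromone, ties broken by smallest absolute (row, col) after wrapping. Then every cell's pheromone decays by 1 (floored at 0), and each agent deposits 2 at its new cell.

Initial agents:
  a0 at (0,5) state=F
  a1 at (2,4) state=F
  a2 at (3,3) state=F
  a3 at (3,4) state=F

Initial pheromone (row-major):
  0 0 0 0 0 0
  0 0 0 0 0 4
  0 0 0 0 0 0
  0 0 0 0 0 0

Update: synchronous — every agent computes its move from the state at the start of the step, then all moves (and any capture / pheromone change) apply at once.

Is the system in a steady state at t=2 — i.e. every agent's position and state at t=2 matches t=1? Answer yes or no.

no

t=1: a0@(1,5) a1@(1,5) a2@(0,2) a3@(0,3) | pheromone: 0 0 2 2 0 0 / 0 0 0 0 0 7 / 0 0 0 0 0 0 / 0 0 0 0 0 0
t=2: a0@(1,5) a1@(1,5) a2@(0,2) a3@(0,2) | pheromone: 0 0 5 1 0 0 / 0 0 0 0 0 10 / 0 0 0 0 0 0 / 0 0 0 0 0 0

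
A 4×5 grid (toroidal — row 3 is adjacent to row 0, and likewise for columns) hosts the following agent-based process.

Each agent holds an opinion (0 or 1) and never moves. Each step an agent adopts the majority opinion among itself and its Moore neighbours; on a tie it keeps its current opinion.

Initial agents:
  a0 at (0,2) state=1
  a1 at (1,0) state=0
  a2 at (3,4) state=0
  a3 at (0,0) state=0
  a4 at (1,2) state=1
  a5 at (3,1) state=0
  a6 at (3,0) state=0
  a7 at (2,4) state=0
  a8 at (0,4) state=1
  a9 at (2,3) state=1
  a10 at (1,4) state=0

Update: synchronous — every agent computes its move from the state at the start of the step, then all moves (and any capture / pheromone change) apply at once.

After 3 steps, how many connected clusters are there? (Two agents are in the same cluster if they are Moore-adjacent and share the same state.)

t=1: a0@(0,2):1 a1@(1,0):0 a2@(3,4):0 a3@(0,0):0 a4@(1,2):1 a5@(3,1):0 a6@(3,0):0 a7@(2,4):0 a8@(0,4):0 a9@(2,3):0 a10@(1,4):0
t=2: (unchanged — steady state)

2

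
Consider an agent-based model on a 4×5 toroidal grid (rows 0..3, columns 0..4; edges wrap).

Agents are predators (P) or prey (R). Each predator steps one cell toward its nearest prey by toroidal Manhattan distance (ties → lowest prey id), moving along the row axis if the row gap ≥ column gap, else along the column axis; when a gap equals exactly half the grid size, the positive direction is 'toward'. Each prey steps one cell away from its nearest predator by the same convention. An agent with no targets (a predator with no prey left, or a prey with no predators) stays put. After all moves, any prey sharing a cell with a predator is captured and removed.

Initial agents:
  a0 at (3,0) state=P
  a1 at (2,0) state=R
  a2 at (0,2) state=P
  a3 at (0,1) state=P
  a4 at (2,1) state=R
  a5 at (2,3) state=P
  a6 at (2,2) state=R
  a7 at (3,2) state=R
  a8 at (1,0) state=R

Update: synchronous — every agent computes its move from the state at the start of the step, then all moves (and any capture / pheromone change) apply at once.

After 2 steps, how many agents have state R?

t=1: a0@(2,0):P a1@(1,0):R a2@(3,2):P a3@(1,1):P a5@(2,2):P a6@(2,1):R a8@(0,0):R
t=2: a0@(1,0):P a1@(0,0):R a2@(2,2):P a3@(1,0):P a5@(2,1):P a8@(3,0):R

2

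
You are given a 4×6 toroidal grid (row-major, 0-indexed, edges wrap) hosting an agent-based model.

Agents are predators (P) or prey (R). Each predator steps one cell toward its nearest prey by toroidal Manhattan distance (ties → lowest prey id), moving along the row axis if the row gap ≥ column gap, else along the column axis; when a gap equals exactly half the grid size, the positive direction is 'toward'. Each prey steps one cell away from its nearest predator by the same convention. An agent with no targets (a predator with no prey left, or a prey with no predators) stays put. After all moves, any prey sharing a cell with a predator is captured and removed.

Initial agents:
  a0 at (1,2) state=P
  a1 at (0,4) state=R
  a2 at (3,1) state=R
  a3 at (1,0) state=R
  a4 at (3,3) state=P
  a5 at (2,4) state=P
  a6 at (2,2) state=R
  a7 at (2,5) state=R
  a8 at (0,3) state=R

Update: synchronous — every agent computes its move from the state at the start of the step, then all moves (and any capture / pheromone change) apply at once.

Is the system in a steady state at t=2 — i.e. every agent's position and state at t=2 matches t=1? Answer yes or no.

t=1: a0@(2,2):P a1@(1,4):R a2@(3,0):R a3@(1,5):R a4@(0,3):P a5@(2,5):P a6@(3,2):R a7@(2,0):R a8@(1,3):R
t=2: a0@(3,2):P a1@(2,4):R a2@(0,0):R a3@(0,5):R a4@(1,3):P a5@(1,5):P a6@(0,2):R a7@(2,1):R a8@(2,3):R

no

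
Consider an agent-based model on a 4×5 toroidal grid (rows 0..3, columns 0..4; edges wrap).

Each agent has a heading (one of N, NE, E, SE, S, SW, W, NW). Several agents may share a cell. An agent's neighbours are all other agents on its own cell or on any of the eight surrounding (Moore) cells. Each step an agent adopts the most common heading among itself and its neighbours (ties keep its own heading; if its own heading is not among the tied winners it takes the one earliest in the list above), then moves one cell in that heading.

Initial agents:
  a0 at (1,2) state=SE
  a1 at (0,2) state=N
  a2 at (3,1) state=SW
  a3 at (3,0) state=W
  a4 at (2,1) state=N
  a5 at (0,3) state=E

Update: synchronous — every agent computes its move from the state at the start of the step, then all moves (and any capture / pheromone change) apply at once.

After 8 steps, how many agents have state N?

6

t=1: a0@(0,2):N a1@(3,2):N a2@(2,1):N a3@(3,4):W a4@(1,1):N a5@(0,4):E
t=2: a0@(3,2):N a1@(2,2):N a2@(1,1):N a3@(3,3):W a4@(0,1):N a5@(0,0):E
t=3: a0@(2,2):N a1@(1,2):N a2@(0,1):N a3@(2,3):N a4@(3,1):N a5@(3,0):N
t=4: a0@(1,2):N a1@(0,2):N a2@(3,1):N a3@(1,3):N a4@(2,1):N a5@(2,0):N
t=5: a0@(0,2):N a1@(3,2):N a2@(2,1):N a3@(0,3):N a4@(1,1):N a5@(1,0):N
t=6: a0@(3,2):N a1@(2,2):N a2@(1,1):N a3@(3,3):N a4@(0,1):N a5@(0,0):N
t=7: a0@(2,2):N a1@(1,2):N a2@(0,1):N a3@(2,3):N a4@(3,1):N a5@(3,0):N
t=8: a0@(1,2):N a1@(0,2):N a2@(3,1):N a3@(1,3):N a4@(2,1):N a5@(2,0):N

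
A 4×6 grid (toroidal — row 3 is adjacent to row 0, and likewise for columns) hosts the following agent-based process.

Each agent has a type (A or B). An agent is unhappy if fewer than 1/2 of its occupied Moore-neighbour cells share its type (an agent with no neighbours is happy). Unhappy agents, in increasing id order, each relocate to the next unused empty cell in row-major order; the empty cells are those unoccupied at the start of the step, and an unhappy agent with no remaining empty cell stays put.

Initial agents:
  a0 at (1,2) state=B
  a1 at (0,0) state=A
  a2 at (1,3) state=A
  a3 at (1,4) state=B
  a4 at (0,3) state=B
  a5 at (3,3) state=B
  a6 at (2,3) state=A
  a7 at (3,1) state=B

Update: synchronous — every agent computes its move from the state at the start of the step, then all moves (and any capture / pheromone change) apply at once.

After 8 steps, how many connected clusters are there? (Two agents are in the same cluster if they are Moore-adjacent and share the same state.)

2

t=1: a0@(0,1):B a1@(0,2):A a2@(0,4):A a3@(0,5):B a4@(0,3):B a5@(3,3):B a6@(1,0):A a7@(1,1):B
t=2: a0@(0,0):B a1@(1,2):A a2@(1,3):A a3@(1,4):B a4@(1,5):B a5@(2,0):B a6@(2,1):A a7@(2,2):B
t=3: a0@(0,0):B a1@(1,2):A a2@(0,1):A a3@(1,4):B a4@(1,5):B a5@(2,0):B a6@(0,2):A a7@(0,3):B
t=4: a0@(0,0):B a1@(1,2):A a2@(0,1):A a3@(1,4):B a4@(1,5):B a5@(2,0):B a6@(0,2):A a7@(0,4):B
t=5: (unchanged — steady state)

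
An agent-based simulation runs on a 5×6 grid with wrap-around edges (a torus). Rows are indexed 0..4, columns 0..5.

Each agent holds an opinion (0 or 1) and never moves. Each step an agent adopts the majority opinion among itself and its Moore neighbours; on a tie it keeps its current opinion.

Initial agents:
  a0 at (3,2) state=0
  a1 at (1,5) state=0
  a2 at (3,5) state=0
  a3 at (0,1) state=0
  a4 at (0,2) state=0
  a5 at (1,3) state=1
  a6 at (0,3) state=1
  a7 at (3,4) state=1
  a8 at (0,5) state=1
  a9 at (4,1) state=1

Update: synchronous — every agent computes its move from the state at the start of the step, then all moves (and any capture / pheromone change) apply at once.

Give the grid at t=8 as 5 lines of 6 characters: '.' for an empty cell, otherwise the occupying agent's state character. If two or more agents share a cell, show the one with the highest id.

t=1: a0@(3,2):0 a1@(1,5):0 a2@(3,5):0 a3@(0,1):0 a4@(0,2):1 a5@(1,3):1 a6@(0,3):1 a7@(3,4):1 a8@(0,5):1 a9@(4,1):0
t=2: (unchanged — steady state)

.011.1
...1.0
......
..0.10
.0....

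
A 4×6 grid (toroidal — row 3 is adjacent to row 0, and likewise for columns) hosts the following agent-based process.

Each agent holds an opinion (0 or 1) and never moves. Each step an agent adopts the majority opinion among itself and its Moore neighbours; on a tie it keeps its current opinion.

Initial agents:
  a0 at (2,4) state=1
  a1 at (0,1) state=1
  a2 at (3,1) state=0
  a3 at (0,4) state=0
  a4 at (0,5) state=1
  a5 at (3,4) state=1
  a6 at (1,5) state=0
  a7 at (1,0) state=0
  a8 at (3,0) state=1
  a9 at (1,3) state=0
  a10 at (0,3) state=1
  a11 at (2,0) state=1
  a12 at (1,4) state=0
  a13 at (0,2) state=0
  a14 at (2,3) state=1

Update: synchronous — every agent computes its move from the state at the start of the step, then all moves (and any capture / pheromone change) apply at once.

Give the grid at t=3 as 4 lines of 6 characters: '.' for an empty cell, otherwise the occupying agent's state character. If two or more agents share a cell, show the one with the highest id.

.00000
0..000
0..11.
00..1.

t=1: a0@(2,4):1 a1@(0,1):0 a2@(3,1):1 a3@(0,4):0 a4@(0,5):0 a5@(3,4):1 a6@(1,5):0 a7@(1,0):1 a8@(3,0):1 a9@(1,3):0 a10@(0,3):0 a11@(2,0):0 a12@(1,4):0 a13@(0,2):0 a14@(2,3):1
t=2: a0@(2,4):1 a1@(0,1):1 a2@(3,1):0 a3@(0,4):0 a4@(0,5):0 a5@(3,4):1 a6@(1,5):0 a7@(1,0):0 a8@(3,0):0 a9@(1,3):0 a10@(0,3):0 a11@(2,0):1 a12@(1,4):0 a13@(0,2):0 a14@(2,3):1
t=3: a0@(2,4):1 a1@(0,1):0 a2@(3,1):0 a3@(0,4):0 a4@(0,5):0 a5@(3,4):1 a6@(1,5):0 a7@(1,0):0 a8@(3,0):0 a9@(1,3):0 a10@(0,3):0 a11@(2,0):0 a12@(1,4):0 a13@(0,2):0 a14@(2,3):1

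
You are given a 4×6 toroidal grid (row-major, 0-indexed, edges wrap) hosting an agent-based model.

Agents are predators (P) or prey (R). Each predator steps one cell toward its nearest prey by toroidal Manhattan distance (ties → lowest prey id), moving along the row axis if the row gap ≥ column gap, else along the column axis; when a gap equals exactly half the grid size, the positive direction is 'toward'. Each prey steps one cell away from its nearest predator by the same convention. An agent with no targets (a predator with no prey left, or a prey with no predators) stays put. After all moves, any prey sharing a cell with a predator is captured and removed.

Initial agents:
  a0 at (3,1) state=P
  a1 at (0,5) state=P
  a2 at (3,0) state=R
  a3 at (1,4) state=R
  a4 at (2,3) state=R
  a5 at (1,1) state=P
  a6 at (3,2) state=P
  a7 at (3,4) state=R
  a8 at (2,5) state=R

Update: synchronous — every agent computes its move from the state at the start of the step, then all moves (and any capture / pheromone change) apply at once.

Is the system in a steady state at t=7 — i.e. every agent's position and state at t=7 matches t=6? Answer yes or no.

t=1: a0@(3,0):P a1@(3,5):P a3@(2,4):R a4@(1,3):R a5@(2,1):P a6@(3,1):P a7@(2,4):R a8@(1,5):R
t=2: a0@(3,5):P a1@(2,5):P a3@(1,4):R a4@(1,4):R a5@(2,2):P a6@(3,2):P a7@(1,4):R a8@(0,5):R
t=3: a0@(0,5):P a1@(1,5):P a3@(0,4):R a4@(0,4):R a5@(2,3):P a6@(0,2):P a7@(0,4):R
t=4: a0@(0,4):P a1@(0,5):P a5@(3,3):P a6@(0,3):P
t=5: (unchanged — steady state)

yes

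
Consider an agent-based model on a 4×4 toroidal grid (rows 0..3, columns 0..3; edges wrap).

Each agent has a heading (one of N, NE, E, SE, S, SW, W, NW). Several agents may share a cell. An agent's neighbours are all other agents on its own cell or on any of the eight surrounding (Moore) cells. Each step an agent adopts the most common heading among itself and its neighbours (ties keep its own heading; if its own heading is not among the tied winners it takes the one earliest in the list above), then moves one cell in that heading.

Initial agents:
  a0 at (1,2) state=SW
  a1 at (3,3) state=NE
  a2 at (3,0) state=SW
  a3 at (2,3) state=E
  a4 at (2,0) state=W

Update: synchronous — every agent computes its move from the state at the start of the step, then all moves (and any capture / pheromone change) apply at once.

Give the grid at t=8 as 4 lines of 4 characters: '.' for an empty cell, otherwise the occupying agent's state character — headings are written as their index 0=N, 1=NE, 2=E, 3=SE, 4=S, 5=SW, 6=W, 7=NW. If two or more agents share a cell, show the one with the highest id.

t=1: a0@(2,1):SW a1@(2,0):NE a2@(0,3):SW a3@(3,2):SW a4@(2,3):W
t=2: a0@(3,0):SW a1@(1,1):NE a2@(1,2):SW a3@(0,1):SW a4@(2,2):W
t=3: a0@(0,3):SW a1@(2,0):SW a2@(2,1):SW a3@(1,0):SW a4@(2,1):W
t=4: a0@(1,2):SW a1@(3,3):SW a2@(3,0):SW a3@(2,3):SW a4@(3,0):SW
t=5: a0@(2,1):SW a1@(0,2):SW a2@(0,3):SW a3@(3,2):SW a4@(0,3):SW
t=6: a0@(3,0):SW a1@(1,1):SW a2@(1,2):SW a3@(0,1):SW a4@(1,2):SW
t=7: a0@(0,3):SW a1@(2,0):SW a2@(2,1):SW a3@(1,0):SW a4@(2,1):SW
t=8: a0@(1,2):SW a1@(3,3):SW a2@(3,0):SW a3@(2,3):SW a4@(3,0):SW

....
..5.
...5
5..5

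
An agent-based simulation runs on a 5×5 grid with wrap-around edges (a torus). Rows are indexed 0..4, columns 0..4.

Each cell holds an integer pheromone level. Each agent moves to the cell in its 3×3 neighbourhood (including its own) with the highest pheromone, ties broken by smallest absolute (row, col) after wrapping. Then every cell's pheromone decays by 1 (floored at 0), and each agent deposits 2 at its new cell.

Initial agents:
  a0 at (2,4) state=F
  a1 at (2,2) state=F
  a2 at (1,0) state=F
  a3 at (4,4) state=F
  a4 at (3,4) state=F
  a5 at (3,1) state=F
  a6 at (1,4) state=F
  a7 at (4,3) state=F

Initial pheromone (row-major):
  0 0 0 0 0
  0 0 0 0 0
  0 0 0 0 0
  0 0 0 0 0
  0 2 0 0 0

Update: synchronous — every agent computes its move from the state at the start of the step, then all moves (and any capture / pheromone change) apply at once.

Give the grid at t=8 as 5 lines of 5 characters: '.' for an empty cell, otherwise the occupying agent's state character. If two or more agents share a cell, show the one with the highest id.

t=1: a0@(1,0) a1@(1,1) a2@(0,0) a3@(0,0) a4@(2,0) a5@(4,1) a6@(0,0) a7@(0,2) | pheromone: 6 0 2 0 0 / 2 2 0 0 0 / 2 0 0 0 0 / 0 0 0 0 0 / 0 3 0 0 0
t=2: a0@(0,0) a1@(0,0) a2@(0,0) a3@(0,0) a4@(1,0) a5@(0,0) a6@(0,0) a7@(4,1) | pheromone: 17 0 1 0 0 / 3 1 0 0 0 / 1 0 0 0 0 / 0 0 0 0 0 / 0 4 0 0 0
t=3: a0@(0,0) a1@(0,0) a2@(0,0) a3@(0,0) a4@(0,0) a5@(0,0) a6@(0,0) a7@(0,0) | pheromone: 32 0 0 0 0 / 2 0 0 0 0 / 0 0 0 0 0 / 0 0 0 0 0 / 0 3 0 0 0
t=4: a0@(0,0) a1@(0,0) a2@(0,0) a3@(0,0) a4@(0,0) a5@(0,0) a6@(0,0) a7@(0,0) | pheromone: 47 0 0 0 0 / 1 0 0 0 0 / 0 0 0 0 0 / 0 0 0 0 0 / 0 2 0 0 0
t=5: a0@(0,0) a1@(0,0) a2@(0,0) a3@(0,0) a4@(0,0) a5@(0,0) a6@(0,0) a7@(0,0) | pheromone: 62 0 0 0 0 / 0 0 0 0 0 / 0 0 0 0 0 / 0 0 0 0 0 / 0 1 0 0 0
t=6: a0@(0,0) a1@(0,0) a2@(0,0) a3@(0,0) a4@(0,0) a5@(0,0) a6@(0,0) a7@(0,0) | pheromone: 77 0 0 0 0 / 0 0 0 0 0 / 0 0 0 0 0 / 0 0 0 0 0 / 0 0 0 0 0
t=7: a0@(0,0) a1@(0,0) a2@(0,0) a3@(0,0) a4@(0,0) a5@(0,0) a6@(0,0) a7@(0,0) | pheromone: 92 0 0 0 0 / 0 0 0 0 0 / 0 0 0 0 0 / 0 0 0 0 0 / 0 0 0 0 0
t=8: a0@(0,0) a1@(0,0) a2@(0,0) a3@(0,0) a4@(0,0) a5@(0,0) a6@(0,0) a7@(0,0) | pheromone: 107 0 0 0 0 / 0 0 0 0 0 / 0 0 0 0 0 / 0 0 0 0 0 / 0 0 0 0 0

F....
.....
.....
.....
.....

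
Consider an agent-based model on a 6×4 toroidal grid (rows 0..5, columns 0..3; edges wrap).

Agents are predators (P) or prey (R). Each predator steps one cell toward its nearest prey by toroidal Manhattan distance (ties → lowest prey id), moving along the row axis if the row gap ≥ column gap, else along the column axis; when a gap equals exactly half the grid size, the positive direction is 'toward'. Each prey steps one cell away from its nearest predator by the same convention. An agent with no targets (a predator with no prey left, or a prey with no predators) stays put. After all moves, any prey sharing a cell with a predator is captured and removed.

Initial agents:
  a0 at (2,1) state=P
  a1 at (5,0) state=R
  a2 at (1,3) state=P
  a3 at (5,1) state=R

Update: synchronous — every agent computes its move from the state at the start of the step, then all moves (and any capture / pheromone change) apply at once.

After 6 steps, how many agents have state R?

t=1: a0@(3,1):P a1@(4,0):R a2@(0,3):P a3@(4,1):R
t=2: a0@(4,1):P a1@(5,0):R a2@(5,3):P a3@(5,1):R
t=3: a0@(5,1):P a2@(5,0):P a3@(0,1):R
t=4: a0@(0,1):P a2@(0,0):P a3@(1,1):R
t=5: a0@(1,1):P a2@(1,0):P a3@(2,1):R
t=6: a0@(2,1):P a2@(2,0):P a3@(3,1):R

1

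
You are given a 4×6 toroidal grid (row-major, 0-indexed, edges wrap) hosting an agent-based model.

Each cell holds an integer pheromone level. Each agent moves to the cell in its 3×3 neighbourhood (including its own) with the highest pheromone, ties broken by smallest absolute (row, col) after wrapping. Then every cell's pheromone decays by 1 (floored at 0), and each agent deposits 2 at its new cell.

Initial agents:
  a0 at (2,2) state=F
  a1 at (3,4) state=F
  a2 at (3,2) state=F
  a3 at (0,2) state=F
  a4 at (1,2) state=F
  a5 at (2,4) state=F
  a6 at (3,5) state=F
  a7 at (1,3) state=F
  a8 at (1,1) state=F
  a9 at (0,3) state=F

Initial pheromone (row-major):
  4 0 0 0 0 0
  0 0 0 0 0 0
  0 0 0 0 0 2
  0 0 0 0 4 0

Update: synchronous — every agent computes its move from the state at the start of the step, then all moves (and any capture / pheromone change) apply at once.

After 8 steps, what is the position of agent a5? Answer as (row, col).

(3, 4)

t=1: a0@(1,1) a1@(3,4) a2@(0,1) a3@(0,1) a4@(0,1) a5@(3,4) a6@(0,0) a7@(0,2) a8@(0,0) a9@(3,4) | pheromone: 7 6 2 0 0 0 / 0 2 0 0 0 0 / 0 0 0 0 0 1 / 0 0 0 0 9 0
t=2: a0@(0,0) a1@(3,4) a2@(0,0) a3@(0,0) a4@(0,0) a5@(3,4) a6@(0,0) a7@(0,1) a8@(0,0) a9@(3,4) | pheromone: 18 7 1 0 0 0 / 0 1 0 0 0 0 / 0 0 0 0 0 0 / 0 0 0 0 14 0
t=3: a0@(0,0) a1@(3,4) a2@(0,0) a3@(0,0) a4@(0,0) a5@(3,4) a6@(0,0) a7@(0,0) a8@(0,0) a9@(3,4) | pheromone: 31 6 0 0 0 0 / 0 0 0 0 0 0 / 0 0 0 0 0 0 / 0 0 0 0 19 0
t=4: a0@(0,0) a1@(3,4) a2@(0,0) a3@(0,0) a4@(0,0) a5@(3,4) a6@(0,0) a7@(0,0) a8@(0,0) a9@(3,4) | pheromone: 44 5 0 0 0 0 / 0 0 0 0 0 0 / 0 0 0 0 0 0 / 0 0 0 0 24 0
t=5: a0@(0,0) a1@(3,4) a2@(0,0) a3@(0,0) a4@(0,0) a5@(3,4) a6@(0,0) a7@(0,0) a8@(0,0) a9@(3,4) | pheromone: 57 4 0 0 0 0 / 0 0 0 0 0 0 / 0 0 0 0 0 0 / 0 0 0 0 29 0
t=6: a0@(0,0) a1@(3,4) a2@(0,0) a3@(0,0) a4@(0,0) a5@(3,4) a6@(0,0) a7@(0,0) a8@(0,0) a9@(3,4) | pheromone: 70 3 0 0 0 0 / 0 0 0 0 0 0 / 0 0 0 0 0 0 / 0 0 0 0 34 0
t=7: a0@(0,0) a1@(3,4) a2@(0,0) a3@(0,0) a4@(0,0) a5@(3,4) a6@(0,0) a7@(0,0) a8@(0,0) a9@(3,4) | pheromone: 83 2 0 0 0 0 / 0 0 0 0 0 0 / 0 0 0 0 0 0 / 0 0 0 0 39 0
t=8: a0@(0,0) a1@(3,4) a2@(0,0) a3@(0,0) a4@(0,0) a5@(3,4) a6@(0,0) a7@(0,0) a8@(0,0) a9@(3,4) | pheromone: 96 1 0 0 0 0 / 0 0 0 0 0 0 / 0 0 0 0 0 0 / 0 0 0 0 44 0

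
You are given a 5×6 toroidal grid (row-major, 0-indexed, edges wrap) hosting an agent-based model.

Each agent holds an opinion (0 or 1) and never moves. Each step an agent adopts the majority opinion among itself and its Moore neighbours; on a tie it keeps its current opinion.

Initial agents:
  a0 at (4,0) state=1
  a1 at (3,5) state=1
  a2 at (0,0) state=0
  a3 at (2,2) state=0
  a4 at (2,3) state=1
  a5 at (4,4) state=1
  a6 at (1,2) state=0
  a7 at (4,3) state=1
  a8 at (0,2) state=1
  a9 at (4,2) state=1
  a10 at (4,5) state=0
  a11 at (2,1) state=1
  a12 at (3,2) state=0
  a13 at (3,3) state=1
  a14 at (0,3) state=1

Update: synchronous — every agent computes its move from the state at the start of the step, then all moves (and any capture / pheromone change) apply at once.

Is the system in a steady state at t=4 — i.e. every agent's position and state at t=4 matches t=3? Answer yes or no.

no

t=1: a0@(4,0):1 a1@(3,5):1 a2@(0,0):0 a3@(2,2):0 a4@(2,3):0 a5@(4,4):1 a6@(1,2):1 a7@(4,3):1 a8@(0,2):1 a9@(4,2):1 a10@(4,5):1 a11@(2,1):0 a12@(3,2):1 a13@(3,3):1 a14@(0,3):1
t=2: a0@(4,0):1 a1@(3,5):1 a2@(0,0):1 a3@(2,2):0 a4@(2,3):1 a5@(4,4):1 a6@(1,2):1 a7@(4,3):1 a8@(0,2):1 a9@(4,2):1 a10@(4,5):1 a11@(2,1):0 a12@(3,2):1 a13@(3,3):1 a14@(0,3):1
t=3: a0@(4,0):1 a1@(3,5):1 a2@(0,0):1 a3@(2,2):1 a4@(2,3):1 a5@(4,4):1 a6@(1,2):1 a7@(4,3):1 a8@(0,2):1 a9@(4,2):1 a10@(4,5):1 a11@(2,1):0 a12@(3,2):1 a13@(3,3):1 a14@(0,3):1
t=4: a0@(4,0):1 a1@(3,5):1 a2@(0,0):1 a3@(2,2):1 a4@(2,3):1 a5@(4,4):1 a6@(1,2):1 a7@(4,3):1 a8@(0,2):1 a9@(4,2):1 a10@(4,5):1 a11@(2,1):1 a12@(3,2):1 a13@(3,3):1 a14@(0,3):1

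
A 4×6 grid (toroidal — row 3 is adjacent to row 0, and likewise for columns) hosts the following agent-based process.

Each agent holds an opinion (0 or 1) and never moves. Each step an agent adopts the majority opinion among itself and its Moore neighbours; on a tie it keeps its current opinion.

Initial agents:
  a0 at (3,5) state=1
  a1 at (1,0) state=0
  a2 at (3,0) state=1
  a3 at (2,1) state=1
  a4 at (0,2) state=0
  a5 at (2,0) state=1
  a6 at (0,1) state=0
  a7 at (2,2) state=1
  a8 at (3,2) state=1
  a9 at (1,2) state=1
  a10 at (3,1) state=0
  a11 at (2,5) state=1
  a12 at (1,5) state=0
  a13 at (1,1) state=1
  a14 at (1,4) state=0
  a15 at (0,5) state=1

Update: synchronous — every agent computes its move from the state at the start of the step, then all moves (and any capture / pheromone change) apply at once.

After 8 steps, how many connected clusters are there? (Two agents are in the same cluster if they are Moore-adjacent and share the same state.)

1

t=1: a0@(3,5):1 a1@(1,0):1 a2@(3,0):1 a3@(2,1):1 a4@(0,2):0 a5@(2,0):1 a6@(0,1):0 a7@(2,2):1 a8@(3,2):1 a9@(1,2):1 a10@(3,1):1 a11@(2,5):1 a12@(1,5):0 a13@(1,1):1 a14@(1,4):0 a15@(0,5):1
t=2: a0@(3,5):1 a1@(1,0):1 a2@(3,0):1 a3@(2,1):1 a4@(0,2):1 a5@(2,0):1 a6@(0,1):1 a7@(2,2):1 a8@(3,2):1 a9@(1,2):1 a10@(3,1):1 a11@(2,5):1 a12@(1,5):1 a13@(1,1):1 a14@(1,4):0 a15@(0,5):1
t=3: a0@(3,5):1 a1@(1,0):1 a2@(3,0):1 a3@(2,1):1 a4@(0,2):1 a5@(2,0):1 a6@(0,1):1 a7@(2,2):1 a8@(3,2):1 a9@(1,2):1 a10@(3,1):1 a11@(2,5):1 a12@(1,5):1 a13@(1,1):1 a14@(1,4):1 a15@(0,5):1
t=4: (unchanged — steady state)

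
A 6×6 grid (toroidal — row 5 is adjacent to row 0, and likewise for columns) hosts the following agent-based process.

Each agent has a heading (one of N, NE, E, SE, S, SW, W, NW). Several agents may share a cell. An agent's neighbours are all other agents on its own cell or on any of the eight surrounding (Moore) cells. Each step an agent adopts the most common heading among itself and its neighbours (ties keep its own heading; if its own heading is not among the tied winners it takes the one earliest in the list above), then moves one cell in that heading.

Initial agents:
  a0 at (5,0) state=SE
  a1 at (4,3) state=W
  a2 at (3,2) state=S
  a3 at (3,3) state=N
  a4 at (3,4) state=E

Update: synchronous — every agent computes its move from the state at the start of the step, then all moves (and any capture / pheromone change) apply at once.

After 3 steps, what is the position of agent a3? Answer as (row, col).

t=1: a0@(0,1):SE a1@(4,2):W a2@(4,2):S a3@(2,3):N a4@(3,5):E
t=2: a0@(1,2):SE a1@(4,1):W a2@(5,2):S a3@(1,3):N a4@(3,0):E
t=3: a0@(2,3):SE a1@(4,0):W a2@(0,2):S a3@(0,3):N a4@(3,1):E

(0, 3)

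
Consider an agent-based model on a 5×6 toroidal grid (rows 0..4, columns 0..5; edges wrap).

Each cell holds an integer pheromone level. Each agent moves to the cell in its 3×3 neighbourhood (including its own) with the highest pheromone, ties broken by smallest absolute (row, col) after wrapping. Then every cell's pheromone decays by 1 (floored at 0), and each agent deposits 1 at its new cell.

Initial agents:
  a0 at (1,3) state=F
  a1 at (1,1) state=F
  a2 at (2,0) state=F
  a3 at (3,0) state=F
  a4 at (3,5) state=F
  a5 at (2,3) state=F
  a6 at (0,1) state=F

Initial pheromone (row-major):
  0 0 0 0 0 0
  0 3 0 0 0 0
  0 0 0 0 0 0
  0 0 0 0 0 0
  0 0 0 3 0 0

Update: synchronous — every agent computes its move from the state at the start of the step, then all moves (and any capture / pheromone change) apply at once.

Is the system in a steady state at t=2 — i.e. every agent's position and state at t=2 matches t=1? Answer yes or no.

no

t=1: a0@(0,2) a1@(1,1) a2@(1,1) a3@(2,0) a4@(2,0) a5@(1,2) a6@(1,1) | pheromone: 0 0 1 0 0 0 / 0 5 1 0 0 0 / 2 0 0 0 0 0 / 0 0 0 0 0 0 / 0 0 0 2 0 0
t=2: a0@(1,1) a1@(1,1) a2@(1,1) a3@(1,1) a4@(1,1) a5@(1,1) a6@(1,1) | pheromone: 0 0 0 0 0 0 / 0 11 0 0 0 0 / 1 0 0 0 0 0 / 0 0 0 0 0 0 / 0 0 0 1 0 0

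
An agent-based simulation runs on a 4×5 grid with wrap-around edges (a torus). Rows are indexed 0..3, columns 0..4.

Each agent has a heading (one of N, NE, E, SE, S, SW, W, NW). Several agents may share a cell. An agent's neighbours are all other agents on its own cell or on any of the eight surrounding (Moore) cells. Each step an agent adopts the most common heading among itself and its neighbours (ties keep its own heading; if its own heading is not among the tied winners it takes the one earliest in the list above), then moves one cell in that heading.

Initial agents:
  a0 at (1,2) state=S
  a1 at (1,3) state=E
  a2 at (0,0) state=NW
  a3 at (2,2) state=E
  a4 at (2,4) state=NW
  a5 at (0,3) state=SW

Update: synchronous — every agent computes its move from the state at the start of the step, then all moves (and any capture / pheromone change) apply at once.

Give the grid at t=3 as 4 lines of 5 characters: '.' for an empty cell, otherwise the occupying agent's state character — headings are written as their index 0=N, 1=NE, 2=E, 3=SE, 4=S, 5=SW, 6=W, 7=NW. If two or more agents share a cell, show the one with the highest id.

.....
22..2
2...2
.....

t=1: a0@(1,3):E a1@(1,4):E a2@(3,4):NW a3@(2,3):E a4@(1,3):NW a5@(1,2):SW
t=2: a0@(1,4):E a1@(1,0):E a2@(2,3):NW a3@(2,4):E a4@(1,4):E a5@(1,3):E
t=3: a0@(1,0):E a1@(1,1):E a2@(2,4):E a3@(2,0):E a4@(1,0):E a5@(1,4):E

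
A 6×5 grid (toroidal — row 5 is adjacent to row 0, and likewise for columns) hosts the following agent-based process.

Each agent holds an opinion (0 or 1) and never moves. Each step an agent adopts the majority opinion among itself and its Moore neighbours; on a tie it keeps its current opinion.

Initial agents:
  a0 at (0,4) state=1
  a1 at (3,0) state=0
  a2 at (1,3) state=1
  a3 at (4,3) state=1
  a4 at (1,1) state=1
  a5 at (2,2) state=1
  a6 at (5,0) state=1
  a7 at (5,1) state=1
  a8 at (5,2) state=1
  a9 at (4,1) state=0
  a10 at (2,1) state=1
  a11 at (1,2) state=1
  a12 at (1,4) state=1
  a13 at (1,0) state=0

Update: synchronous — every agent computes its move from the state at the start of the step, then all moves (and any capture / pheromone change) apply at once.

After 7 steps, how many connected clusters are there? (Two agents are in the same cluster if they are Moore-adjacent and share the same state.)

t=1: a0@(0,4):1 a1@(3,0):0 a2@(1,3):1 a3@(4,3):1 a4@(1,1):1 a5@(2,2):1 a6@(5,0):1 a7@(5,1):1 a8@(5,2):1 a9@(4,1):1 a10@(2,1):1 a11@(1,2):1 a12@(1,4):1 a13@(1,0):1
t=2: a0@(0,4):1 a1@(3,0):1 a2@(1,3):1 a3@(4,3):1 a4@(1,1):1 a5@(2,2):1 a6@(5,0):1 a7@(5,1):1 a8@(5,2):1 a9@(4,1):1 a10@(2,1):1 a11@(1,2):1 a12@(1,4):1 a13@(1,0):1
t=3: (unchanged — steady state)

1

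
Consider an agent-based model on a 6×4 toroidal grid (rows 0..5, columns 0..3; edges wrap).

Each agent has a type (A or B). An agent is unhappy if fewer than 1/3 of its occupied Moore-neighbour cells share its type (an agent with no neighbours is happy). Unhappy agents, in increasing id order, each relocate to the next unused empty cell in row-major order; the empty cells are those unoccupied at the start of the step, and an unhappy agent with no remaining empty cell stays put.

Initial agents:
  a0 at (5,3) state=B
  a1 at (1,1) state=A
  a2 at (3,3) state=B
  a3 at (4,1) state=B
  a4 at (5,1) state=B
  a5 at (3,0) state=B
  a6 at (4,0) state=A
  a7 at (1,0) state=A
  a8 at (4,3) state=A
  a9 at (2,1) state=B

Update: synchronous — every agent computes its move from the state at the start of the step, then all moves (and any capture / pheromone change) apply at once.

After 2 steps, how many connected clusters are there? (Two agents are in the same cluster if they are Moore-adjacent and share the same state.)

t=1: a0@(0,0):B a1@(1,1):A a2@(3,3):B a3@(4,1):B a4@(5,1):B a5@(3,0):B a6@(0,1):A a7@(1,0):A a8@(0,2):A a9@(2,1):B
t=2: a0@(0,3):B a1@(1,1):A a2@(3,3):B a3@(4,1):B a4@(5,1):B a5@(3,0):B a6@(0,1):A a7@(1,0):A a8@(0,2):A a9@(2,1):B

3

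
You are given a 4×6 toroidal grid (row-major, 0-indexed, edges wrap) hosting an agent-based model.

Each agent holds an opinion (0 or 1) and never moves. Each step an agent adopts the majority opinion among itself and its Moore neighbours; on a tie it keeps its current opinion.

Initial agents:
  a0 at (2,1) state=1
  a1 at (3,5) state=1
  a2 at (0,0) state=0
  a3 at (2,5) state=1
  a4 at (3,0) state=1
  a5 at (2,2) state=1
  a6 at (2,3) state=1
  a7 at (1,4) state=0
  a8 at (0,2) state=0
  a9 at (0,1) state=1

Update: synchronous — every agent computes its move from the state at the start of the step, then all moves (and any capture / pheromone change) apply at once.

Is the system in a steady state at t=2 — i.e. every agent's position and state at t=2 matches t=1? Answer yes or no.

yes

t=1: a0@(2,1):1 a1@(3,5):1 a2@(0,0):1 a3@(2,5):1 a4@(3,0):1 a5@(2,2):1 a6@(2,3):1 a7@(1,4):1 a8@(0,2):0 a9@(0,1):1
t=2: (unchanged — steady state)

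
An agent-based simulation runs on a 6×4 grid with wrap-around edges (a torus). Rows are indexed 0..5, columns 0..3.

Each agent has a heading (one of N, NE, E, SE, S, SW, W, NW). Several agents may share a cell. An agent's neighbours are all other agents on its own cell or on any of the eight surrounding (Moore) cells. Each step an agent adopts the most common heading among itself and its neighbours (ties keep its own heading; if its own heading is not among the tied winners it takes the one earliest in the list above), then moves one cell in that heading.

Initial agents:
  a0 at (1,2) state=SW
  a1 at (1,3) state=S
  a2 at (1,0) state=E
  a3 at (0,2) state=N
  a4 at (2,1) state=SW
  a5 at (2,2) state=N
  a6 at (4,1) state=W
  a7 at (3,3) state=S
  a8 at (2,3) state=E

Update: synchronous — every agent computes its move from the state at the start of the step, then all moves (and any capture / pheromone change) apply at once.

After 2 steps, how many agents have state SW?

t=1: a0@(2,1):SW a1@(0,3):N a2@(1,1):E a3@(5,2):N a4@(3,0):SW a5@(3,2):S a6@(4,0):W a7@(4,3):S a8@(2,0):E
t=2: a0@(3,0):SW a1@(5,3):N a2@(1,2):E a3@(4,2):N a4@(4,3):SW a5@(4,2):S a6@(4,3):W a7@(5,3):S a8@(2,1):E

2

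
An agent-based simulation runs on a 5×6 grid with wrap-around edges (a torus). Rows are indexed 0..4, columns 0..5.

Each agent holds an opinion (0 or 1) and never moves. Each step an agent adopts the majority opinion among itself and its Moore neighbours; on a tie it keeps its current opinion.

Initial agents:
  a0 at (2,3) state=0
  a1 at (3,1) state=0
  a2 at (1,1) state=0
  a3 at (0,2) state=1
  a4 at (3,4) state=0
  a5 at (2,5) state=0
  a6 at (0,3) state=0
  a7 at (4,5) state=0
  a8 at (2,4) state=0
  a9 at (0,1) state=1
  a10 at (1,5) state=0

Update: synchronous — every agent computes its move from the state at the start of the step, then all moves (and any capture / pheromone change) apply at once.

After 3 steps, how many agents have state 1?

t=1: a0@(2,3):0 a1@(3,1):0 a2@(1,1):1 a3@(0,2):1 a4@(3,4):0 a5@(2,5):0 a6@(0,3):0 a7@(4,5):0 a8@(2,4):0 a9@(0,1):1 a10@(1,5):0
t=2: (unchanged — steady state)

3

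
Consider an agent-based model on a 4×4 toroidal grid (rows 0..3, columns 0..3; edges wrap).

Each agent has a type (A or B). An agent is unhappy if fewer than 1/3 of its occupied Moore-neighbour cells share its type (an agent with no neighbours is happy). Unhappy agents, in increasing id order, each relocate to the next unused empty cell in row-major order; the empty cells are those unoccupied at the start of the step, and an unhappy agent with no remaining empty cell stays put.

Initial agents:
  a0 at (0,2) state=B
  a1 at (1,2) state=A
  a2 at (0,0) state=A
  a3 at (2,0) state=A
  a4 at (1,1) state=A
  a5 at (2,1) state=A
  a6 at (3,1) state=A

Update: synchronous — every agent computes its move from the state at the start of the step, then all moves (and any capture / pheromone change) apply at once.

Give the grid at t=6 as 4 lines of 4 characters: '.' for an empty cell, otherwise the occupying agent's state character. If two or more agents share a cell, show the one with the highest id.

A.B.
.AA.
AA..
.A..

t=1: a0@(0,1):B a1@(1,2):A a2@(0,0):A a3@(2,0):A a4@(1,1):A a5@(2,1):A a6@(3,1):A
t=2: a0@(0,2):B a1@(1,2):A a2@(0,0):A a3@(2,0):A a4@(1,1):A a5@(2,1):A a6@(3,1):A
t=3: a0@(0,1):B a1@(1,2):A a2@(0,0):A a3@(2,0):A a4@(1,1):A a5@(2,1):A a6@(3,1):A
t=4: a0@(0,2):B a1@(1,2):A a2@(0,0):A a3@(2,0):A a4@(1,1):A a5@(2,1):A a6@(3,1):A
t=5: a0@(0,1):B a1@(1,2):A a2@(0,0):A a3@(2,0):A a4@(1,1):A a5@(2,1):A a6@(3,1):A
t=6: a0@(0,2):B a1@(1,2):A a2@(0,0):A a3@(2,0):A a4@(1,1):A a5@(2,1):A a6@(3,1):A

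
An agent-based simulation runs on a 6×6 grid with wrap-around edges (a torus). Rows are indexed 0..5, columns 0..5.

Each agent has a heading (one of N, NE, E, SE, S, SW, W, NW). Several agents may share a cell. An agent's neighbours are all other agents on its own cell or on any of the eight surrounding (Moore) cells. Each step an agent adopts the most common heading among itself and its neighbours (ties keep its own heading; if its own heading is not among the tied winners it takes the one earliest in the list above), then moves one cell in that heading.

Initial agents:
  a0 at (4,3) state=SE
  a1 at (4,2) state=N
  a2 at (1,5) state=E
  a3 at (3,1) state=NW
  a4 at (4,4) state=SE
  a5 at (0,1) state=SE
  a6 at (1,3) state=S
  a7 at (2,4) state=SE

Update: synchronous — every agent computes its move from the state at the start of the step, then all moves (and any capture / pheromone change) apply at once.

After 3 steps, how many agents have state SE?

5

t=1: a0@(5,4):SE a1@(3,2):N a2@(1,0):E a3@(2,0):NW a4@(5,5):SE a5@(1,2):SE a6@(2,3):S a7@(3,5):SE
t=2: a0@(0,5):SE a1@(2,2):N a2@(1,1):E a3@(1,5):NW a4@(0,0):SE a5@(2,3):SE a6@(3,3):S a7@(4,0):SE
t=3: a0@(1,0):SE a1@(1,2):N a2@(1,2):E a3@(2,0):SE a4@(1,1):SE a5@(3,4):SE a6@(4,3):S a7@(5,1):SE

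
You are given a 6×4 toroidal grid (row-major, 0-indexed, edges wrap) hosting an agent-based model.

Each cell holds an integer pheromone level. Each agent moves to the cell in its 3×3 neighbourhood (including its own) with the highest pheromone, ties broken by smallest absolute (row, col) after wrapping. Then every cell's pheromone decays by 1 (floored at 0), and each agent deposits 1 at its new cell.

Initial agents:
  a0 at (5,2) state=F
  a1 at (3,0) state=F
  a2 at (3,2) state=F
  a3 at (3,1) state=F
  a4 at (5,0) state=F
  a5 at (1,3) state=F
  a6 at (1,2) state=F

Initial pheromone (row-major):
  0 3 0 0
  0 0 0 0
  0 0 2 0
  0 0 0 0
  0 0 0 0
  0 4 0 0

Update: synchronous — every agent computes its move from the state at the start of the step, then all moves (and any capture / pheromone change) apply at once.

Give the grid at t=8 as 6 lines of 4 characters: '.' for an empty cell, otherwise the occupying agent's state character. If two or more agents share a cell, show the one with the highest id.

....
....
F.F.
....
....
.F..

t=1: a0@(5,1) a1@(2,0) a2@(2,2) a3@(2,2) a4@(5,1) a5@(2,2) a6@(0,1) | pheromone: 0 3 0 0 / 0 0 0 0 / 1 0 4 0 / 0 0 0 0 / 0 0 0 0 / 0 5 0 0
t=2: a0@(5,1) a1@(2,0) a2@(2,2) a3@(2,2) a4@(5,1) a5@(2,2) a6@(5,1) | pheromone: 0 2 0 0 / 0 0 0 0 / 1 0 6 0 / 0 0 0 0 / 0 0 0 0 / 0 7 0 0
t=3: a0@(5,1) a1@(2,0) a2@(2,2) a3@(2,2) a4@(5,1) a5@(2,2) a6@(5,1) | pheromone: 0 1 0 0 / 0 0 0 0 / 1 0 8 0 / 0 0 0 0 / 0 0 0 0 / 0 9 0 0
t=4: a0@(5,1) a1@(2,0) a2@(2,2) a3@(2,2) a4@(5,1) a5@(2,2) a6@(5,1) | pheromone: 0 0 0 0 / 0 0 0 0 / 1 0 10 0 / 0 0 0 0 / 0 0 0 0 / 0 11 0 0
t=5: a0@(5,1) a1@(2,0) a2@(2,2) a3@(2,2) a4@(5,1) a5@(2,2) a6@(5,1) | pheromone: 0 0 0 0 / 0 0 0 0 / 1 0 12 0 / 0 0 0 0 / 0 0 0 0 / 0 13 0 0
t=6: a0@(5,1) a1@(2,0) a2@(2,2) a3@(2,2) a4@(5,1) a5@(2,2) a6@(5,1) | pheromone: 0 0 0 0 / 0 0 0 0 / 1 0 14 0 / 0 0 0 0 / 0 0 0 0 / 0 15 0 0
t=7: a0@(5,1) a1@(2,0) a2@(2,2) a3@(2,2) a4@(5,1) a5@(2,2) a6@(5,1) | pheromone: 0 0 0 0 / 0 0 0 0 / 1 0 16 0 / 0 0 0 0 / 0 0 0 0 / 0 17 0 0
t=8: a0@(5,1) a1@(2,0) a2@(2,2) a3@(2,2) a4@(5,1) a5@(2,2) a6@(5,1) | pheromone: 0 0 0 0 / 0 0 0 0 / 1 0 18 0 / 0 0 0 0 / 0 0 0 0 / 0 19 0 0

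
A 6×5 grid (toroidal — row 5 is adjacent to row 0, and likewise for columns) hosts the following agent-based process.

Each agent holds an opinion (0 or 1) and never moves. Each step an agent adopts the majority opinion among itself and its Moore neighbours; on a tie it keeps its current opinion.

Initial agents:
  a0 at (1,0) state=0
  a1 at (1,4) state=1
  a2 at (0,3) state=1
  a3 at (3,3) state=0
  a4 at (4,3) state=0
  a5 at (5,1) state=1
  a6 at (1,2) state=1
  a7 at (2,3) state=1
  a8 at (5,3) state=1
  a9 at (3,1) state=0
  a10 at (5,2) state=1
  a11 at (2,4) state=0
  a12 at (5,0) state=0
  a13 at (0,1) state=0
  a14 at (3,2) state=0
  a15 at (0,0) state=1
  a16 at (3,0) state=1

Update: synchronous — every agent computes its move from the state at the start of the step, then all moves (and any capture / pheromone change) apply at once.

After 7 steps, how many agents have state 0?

t=1: a0@(1,0):0 a1@(1,4):1 a2@(0,3):1 a3@(3,3):0 a4@(4,3):0 a5@(5,1):1 a6@(1,2):1 a7@(2,3):1 a8@(5,3):1 a9@(3,1):0 a10@(5,2):1 a11@(2,4):0 a12@(5,0):0 a13@(0,1):1 a14@(3,2):0 a15@(0,0):1 a16@(3,0):0
t=2: a0@(1,0):1 a1@(1,4):1 a2@(0,3):1 a3@(3,3):0 a4@(4,3):0 a5@(5,1):1 a6@(1,2):1 a7@(2,3):1 a8@(5,3):1 a9@(3,1):0 a10@(5,2):1 a11@(2,4):0 a12@(5,0):1 a13@(0,1):1 a14@(3,2):0 a15@(0,0):1 a16@(3,0):0
t=3: (unchanged — steady state)

6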